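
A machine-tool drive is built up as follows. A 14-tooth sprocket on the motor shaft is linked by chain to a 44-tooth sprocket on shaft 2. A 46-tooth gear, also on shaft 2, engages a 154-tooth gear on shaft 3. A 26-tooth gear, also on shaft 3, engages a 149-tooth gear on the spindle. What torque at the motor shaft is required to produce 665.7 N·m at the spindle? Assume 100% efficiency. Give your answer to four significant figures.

11.04 N·m

Overall ratio R = 3.1429 × 3.3478 × 5.7308 = 60.298.
Input torque = output torque / R = 665.7 / 60.298 = 11.04 N·m.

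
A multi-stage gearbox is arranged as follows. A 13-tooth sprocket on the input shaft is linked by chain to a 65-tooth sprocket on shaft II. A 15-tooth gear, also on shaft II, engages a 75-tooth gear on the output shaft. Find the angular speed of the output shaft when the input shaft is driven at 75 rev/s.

the input shaft → shaft II (chain, 65/13): 75 ÷ 5 = 15 rev/s
shaft II → the output shaft (gear mesh, 75/15): 15 ÷ 5 = 3 rev/s

3 rev/s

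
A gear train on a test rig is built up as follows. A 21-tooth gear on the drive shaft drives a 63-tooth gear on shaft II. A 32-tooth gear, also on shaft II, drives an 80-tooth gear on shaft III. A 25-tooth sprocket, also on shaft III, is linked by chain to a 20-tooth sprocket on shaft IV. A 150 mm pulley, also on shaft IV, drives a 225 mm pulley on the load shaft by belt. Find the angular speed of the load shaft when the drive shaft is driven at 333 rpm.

the drive shaft → shaft II (gear mesh, 63/21): 333 ÷ 3 = 111 rpm
shaft II → shaft III (gear mesh, 80/32): 111 ÷ 2.5 = 44.4 rpm
shaft III → shaft IV (chain, 20/25): 44.4 ÷ 0.8 = 55.5 rpm
shaft IV → the load shaft (belt, 225/150): 55.5 ÷ 1.5 = 37 rpm

37 rpm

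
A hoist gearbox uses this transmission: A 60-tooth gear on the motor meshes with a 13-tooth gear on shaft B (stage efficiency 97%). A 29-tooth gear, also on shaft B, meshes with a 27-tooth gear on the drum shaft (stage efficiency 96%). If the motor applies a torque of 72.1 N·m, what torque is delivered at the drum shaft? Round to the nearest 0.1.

13.5 N·m

After the gear mesh (13/60): 72.1 × 0.21667 × 0.97 = 15.153 N·m
After the gear mesh (27/29): 15.153 × 0.93103 × 0.96 = 13.544 N·m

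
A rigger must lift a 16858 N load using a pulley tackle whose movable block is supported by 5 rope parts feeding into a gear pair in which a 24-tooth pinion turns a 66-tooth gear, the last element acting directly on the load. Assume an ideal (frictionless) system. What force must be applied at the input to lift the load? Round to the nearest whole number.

1226 N

Block-and-tackle MA = number of supporting rope parts = 5.
Gear pair MA = 66/24 = 2.75.
Combined ideal MA = 5 × 2.75 = 13.75.
Effort = load / MA = 16858 / 13.75 = 1226 N.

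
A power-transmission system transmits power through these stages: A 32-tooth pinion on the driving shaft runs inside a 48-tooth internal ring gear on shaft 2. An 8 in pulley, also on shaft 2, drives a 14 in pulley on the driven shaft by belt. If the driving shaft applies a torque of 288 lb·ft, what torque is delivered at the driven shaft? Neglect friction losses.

internal gear 48/32 = 1.5 → τ = 288·1.5 = 432 lb·ft
belt 14/8 = 1.75 → τ = 432·1.75 = 756 lb·ft

756 lb·ft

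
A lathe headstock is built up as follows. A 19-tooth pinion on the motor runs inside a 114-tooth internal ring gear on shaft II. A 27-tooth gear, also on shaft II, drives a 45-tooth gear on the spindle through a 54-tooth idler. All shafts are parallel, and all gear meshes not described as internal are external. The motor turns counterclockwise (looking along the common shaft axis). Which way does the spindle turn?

the motor → shaft II: internal mesh, same direction → CCW.
shaft II → the spindle: driver → idler → driven is 2 external meshes, 2 reversals → CCW.
2 reversals in total — an even number — so the spindle turns the same way as the motor.

counterclockwise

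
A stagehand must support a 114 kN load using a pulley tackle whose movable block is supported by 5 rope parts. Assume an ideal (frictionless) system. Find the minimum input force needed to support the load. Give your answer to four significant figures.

Block-and-tackle MA = number of supporting rope parts = 5.
Effort = load / MA = 114 / 5 = 22.8 kN.

22.80 kN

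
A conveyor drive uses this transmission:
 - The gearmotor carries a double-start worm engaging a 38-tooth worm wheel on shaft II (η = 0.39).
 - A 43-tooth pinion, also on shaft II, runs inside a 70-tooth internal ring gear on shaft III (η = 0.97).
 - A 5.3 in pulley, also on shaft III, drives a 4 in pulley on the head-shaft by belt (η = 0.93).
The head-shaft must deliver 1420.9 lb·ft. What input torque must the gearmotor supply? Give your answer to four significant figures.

Overall ratio R = 19 × 1.6279 × 0.75472 = 23.344; overall efficiency η = 0.39 × 0.97 × 0.93 = 0.3518.
Input torque = output torque / (R × η) = 1420.9 / (23.344 × 0.3518) = 173.01 lb·ft.

173.0 lb·ft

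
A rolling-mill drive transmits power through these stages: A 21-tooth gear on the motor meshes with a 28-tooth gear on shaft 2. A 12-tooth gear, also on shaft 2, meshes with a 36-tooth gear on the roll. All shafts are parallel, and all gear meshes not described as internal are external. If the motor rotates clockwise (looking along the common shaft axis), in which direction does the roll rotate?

the motor → shaft 2: external mesh, 1 reversal → CCW.
shaft 2 → the roll: external mesh, 1 reversal → CW.
2 reversals in total — an even number — so the roll turns the same way as the motor.

clockwise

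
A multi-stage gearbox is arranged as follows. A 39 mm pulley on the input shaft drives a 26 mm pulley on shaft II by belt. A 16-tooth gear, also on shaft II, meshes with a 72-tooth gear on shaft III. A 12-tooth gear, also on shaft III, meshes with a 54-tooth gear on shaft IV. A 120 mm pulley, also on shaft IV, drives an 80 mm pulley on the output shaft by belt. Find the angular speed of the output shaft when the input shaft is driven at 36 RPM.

4 RPM

belt 26/39 = 0.66667 → 36/0.66667 = 54 RPM
gear mesh 72/16 = 4.5 → 54/4.5 = 12 RPM
gear mesh 54/12 = 4.5 → 12/4.5 = 2.6667 RPM
belt 80/120 = 0.66667 → 2.6667/0.66667 = 4 RPM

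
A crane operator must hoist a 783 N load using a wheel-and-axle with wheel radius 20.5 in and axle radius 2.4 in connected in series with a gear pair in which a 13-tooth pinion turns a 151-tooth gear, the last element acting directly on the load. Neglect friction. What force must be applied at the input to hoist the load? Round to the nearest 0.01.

Wheel-and-axle MA = R/r = 20.5/2.4 = 8.5417.
Gear pair MA = 151/13 = 11.615.
Combined ideal MA = 8.5417 × 11.615 = 99.215.
Effort = load / MA = 783 / 99.215 = 7.892 N.

7.89 N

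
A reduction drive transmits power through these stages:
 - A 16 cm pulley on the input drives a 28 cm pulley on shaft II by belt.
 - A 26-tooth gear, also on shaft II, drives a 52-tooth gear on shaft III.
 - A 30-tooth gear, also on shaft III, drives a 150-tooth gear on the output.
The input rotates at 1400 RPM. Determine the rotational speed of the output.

Belt: ratio = 28/16 = 1.75, so shaft II turns at 1400 / 1.75 = 800 RPM.
Gear mesh: ratio = 52/26 = 2, so shaft III turns at 800 / 2 = 400 RPM.
Gear mesh: ratio = 150/30 = 5, so the output turns at 400 / 5 = 80 RPM.

80 RPM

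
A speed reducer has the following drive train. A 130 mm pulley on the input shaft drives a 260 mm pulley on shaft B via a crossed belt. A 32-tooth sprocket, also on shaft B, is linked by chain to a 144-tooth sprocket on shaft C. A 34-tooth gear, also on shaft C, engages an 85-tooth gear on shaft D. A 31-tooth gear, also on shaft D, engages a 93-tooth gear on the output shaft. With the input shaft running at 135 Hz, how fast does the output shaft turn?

2 Hz

the input shaft → shaft B (belt, 260/130): 135 ÷ 2 = 67.5 Hz
shaft B → shaft C (chain, 144/32): 67.5 ÷ 4.5 = 15 Hz
shaft C → shaft D (gear mesh, 85/34): 15 ÷ 2.5 = 6 Hz
shaft D → the output shaft (gear mesh, 93/31): 6 ÷ 3 = 2 Hz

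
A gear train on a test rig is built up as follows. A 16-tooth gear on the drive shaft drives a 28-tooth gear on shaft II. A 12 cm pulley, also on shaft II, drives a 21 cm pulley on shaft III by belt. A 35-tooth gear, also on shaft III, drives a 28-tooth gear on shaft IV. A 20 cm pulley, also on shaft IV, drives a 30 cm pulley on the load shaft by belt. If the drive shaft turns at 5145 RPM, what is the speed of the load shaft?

gear mesh 28/16 = 1.75 → 5145/1.75 = 2940 RPM
belt 21/12 = 1.75 → 2940/1.75 = 1680 RPM
gear mesh 28/35 = 0.8 → 1680/0.8 = 2100 RPM
belt 30/20 = 1.5 → 2100/1.5 = 1400 RPM

1400 RPM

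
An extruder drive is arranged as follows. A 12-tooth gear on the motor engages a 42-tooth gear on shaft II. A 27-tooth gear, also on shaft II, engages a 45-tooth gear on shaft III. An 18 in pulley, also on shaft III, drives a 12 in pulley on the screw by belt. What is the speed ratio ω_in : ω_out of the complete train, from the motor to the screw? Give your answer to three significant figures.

Each stage contributes driven/driver: gear mesh 42/12 = 3.5, gear mesh 45/27 = 1.6667, belt 12/18 = 0.66667.
Overall: 3.5 × 1.6667 × 0.66667 = 3.8889.

3.89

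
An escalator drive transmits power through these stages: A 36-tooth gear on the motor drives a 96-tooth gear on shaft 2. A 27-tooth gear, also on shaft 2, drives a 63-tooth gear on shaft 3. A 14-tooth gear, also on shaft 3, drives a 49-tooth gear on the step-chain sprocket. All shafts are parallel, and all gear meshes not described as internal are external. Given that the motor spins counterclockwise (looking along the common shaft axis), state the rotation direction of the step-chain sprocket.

clockwise

the motor → shaft 2: external mesh, 1 reversal → CW.
shaft 2 → shaft 3: external mesh, 1 reversal → CCW.
shaft 3 → the step-chain sprocket: external mesh, 1 reversal → CW.
3 reversals in total — an odd number — so the step-chain sprocket turns opposite to the motor.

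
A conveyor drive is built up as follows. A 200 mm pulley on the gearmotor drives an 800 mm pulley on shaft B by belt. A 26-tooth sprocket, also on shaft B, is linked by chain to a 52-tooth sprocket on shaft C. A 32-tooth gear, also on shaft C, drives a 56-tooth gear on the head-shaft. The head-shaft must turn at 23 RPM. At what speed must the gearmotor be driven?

322 RPM

Overall ratio R = 4 × 2 × 1.75 = 14.
Required input speed = output speed × R = 23 × 14 = 322 RPM.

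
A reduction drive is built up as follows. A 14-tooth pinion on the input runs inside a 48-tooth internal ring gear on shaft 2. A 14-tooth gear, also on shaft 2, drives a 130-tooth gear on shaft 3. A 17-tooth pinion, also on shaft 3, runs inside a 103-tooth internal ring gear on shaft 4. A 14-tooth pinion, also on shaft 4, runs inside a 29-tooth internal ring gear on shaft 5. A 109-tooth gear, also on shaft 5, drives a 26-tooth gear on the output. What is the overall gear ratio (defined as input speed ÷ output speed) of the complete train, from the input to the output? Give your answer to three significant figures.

95.3

Each stage contributes driven/driver: internal gear 48/14 = 3.4286, gear mesh 130/14 = 9.2857, internal gear 103/17 = 6.0588, internal gear 29/14 = 2.0714, gear mesh 26/109 = 0.23853.
Overall: 3.4286 × 9.2857 × 6.0588 × 2.0714 × 0.23853 = 95.309.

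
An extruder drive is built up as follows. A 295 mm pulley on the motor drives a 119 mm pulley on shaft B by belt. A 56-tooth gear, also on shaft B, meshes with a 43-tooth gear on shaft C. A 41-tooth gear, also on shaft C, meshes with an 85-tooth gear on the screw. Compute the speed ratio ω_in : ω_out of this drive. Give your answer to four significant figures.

Each stage contributes driven/driver: belt 119/295 = 0.40339, gear mesh 43/56 = 0.76786, gear mesh 85/41 = 2.0732.
Overall: 0.40339 × 0.76786 × 2.0732 = 0.64216.

0.6422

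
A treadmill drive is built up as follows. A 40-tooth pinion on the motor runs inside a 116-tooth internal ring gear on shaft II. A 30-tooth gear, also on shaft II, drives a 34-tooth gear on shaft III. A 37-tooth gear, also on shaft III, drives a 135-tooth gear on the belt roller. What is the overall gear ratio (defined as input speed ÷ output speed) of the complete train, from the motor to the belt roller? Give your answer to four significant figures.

Each stage contributes driven/driver: internal gear 116/40 = 2.9, gear mesh 34/30 = 1.1333, gear mesh 135/37 = 3.6486.
Overall: 2.9 × 1.1333 × 3.6486 = 11.992.

11.99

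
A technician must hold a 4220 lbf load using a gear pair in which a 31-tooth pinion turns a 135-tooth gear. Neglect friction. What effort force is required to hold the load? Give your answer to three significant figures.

Gear pair MA = 135/31 = 4.3548.
Effort = load / MA = 4220 / 4.3548 = 969.04 lbf.

969 lbf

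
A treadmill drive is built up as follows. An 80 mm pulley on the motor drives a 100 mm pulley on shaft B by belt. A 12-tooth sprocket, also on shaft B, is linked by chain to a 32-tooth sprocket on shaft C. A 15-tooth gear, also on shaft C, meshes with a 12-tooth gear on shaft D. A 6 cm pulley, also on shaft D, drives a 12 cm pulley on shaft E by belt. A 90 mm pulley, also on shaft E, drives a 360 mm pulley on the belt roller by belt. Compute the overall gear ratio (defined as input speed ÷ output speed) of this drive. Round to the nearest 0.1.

Each stage contributes driven/driver: belt 100/80 = 1.25, chain 32/12 = 2.6667, gear mesh 12/15 = 0.8, belt 12/6 = 2, belt 360/90 = 4.
Overall: 1.25 × 2.6667 × 0.8 × 2 × 4 = 21.333.

21.3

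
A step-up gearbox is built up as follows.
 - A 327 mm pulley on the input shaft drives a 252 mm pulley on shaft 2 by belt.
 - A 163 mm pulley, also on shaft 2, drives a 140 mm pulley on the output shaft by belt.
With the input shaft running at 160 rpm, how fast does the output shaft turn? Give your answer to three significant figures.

242 rpm

the input shaft → shaft 2 (belt, 252/327): 160 ÷ 0.77064 = 207.62 rpm
shaft 2 → the output shaft (belt, 140/163): 207.62 ÷ 0.8589 = 241.73 rpm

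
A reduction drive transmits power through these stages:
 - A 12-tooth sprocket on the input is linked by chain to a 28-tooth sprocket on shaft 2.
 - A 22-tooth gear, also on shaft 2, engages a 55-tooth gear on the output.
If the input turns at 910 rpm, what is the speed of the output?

chain 28/12 = 2.3333 → 910/2.3333 = 390 rpm
gear mesh 55/22 = 2.5 → 390/2.5 = 156 rpm

156 rpm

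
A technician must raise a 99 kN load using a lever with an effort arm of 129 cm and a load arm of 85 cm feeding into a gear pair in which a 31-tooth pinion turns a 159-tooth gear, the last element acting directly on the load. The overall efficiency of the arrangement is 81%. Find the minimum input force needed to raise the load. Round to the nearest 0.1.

Lever MA = effort arm / load arm = 129/85 = 1.5176.
Gear pair MA = 159/31 = 5.129.
Combined ideal MA = 1.5176 × 5.129 = 7.7841.
Actual MA = 7.7841 × 0.81 = 6.3051.
Effort = load / actual MA = 99 / 6.3051 = 15.702 kN.

15.7 kN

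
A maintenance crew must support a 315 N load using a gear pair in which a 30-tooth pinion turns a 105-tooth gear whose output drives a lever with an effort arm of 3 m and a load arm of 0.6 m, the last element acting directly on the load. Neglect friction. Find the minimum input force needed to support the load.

Gear pair MA = 105/30 = 3.5.
Lever MA = effort arm / load arm = 3/0.6 = 5.
Combined ideal MA = 3.5 × 5 = 17.5.
Effort = load / MA = 315 / 17.5 = 18 N.

18 N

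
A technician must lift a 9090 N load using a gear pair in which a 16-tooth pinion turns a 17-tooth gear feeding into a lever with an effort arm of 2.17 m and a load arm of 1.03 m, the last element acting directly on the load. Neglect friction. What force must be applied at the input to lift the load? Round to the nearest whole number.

4061 N

Gear pair MA = 17/16 = 1.0625.
Lever MA = effort arm / load arm = 2.17/1.03 = 2.1068.
Combined ideal MA = 1.0625 × 2.1068 = 2.2385.
Effort = load / MA = 9090 / 2.2385 = 4060.8 N.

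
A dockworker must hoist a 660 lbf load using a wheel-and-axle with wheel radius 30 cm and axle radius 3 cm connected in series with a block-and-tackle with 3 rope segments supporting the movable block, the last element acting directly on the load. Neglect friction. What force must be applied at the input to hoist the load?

Wheel-and-axle MA = R/r = 30/3 = 10.
Block-and-tackle MA = number of supporting rope parts = 3.
Combined ideal MA = 10 × 3 = 30.
Effort = load / MA = 660 / 30 = 22 lbf.

22 lbf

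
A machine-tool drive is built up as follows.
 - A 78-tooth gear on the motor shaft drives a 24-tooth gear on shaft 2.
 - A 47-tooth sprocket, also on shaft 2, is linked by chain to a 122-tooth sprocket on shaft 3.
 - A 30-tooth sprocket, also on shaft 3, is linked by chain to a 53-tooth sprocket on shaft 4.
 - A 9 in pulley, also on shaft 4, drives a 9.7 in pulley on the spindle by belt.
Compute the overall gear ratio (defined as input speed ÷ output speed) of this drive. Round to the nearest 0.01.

1.52

Each stage contributes driven/driver: gear mesh 24/78 = 0.30769, chain 122/47 = 2.5957, chain 53/30 = 1.7667, belt 9.7/9 = 1.0778.
Overall: 0.30769 × 2.5957 × 1.7667 × 1.0778 = 1.5208.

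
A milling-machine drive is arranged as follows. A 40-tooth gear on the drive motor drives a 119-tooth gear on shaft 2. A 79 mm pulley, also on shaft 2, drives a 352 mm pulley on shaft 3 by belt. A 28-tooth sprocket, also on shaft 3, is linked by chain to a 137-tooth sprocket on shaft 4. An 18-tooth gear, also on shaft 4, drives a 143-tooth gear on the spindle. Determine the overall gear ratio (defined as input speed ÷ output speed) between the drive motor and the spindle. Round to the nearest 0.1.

Each stage contributes driven/driver: gear mesh 119/40 = 2.975, belt 352/79 = 4.4557, chain 137/28 = 4.8929, gear mesh 143/18 = 7.9444.
Overall: 2.975 × 4.4557 × 4.8929 × 7.9444 = 515.26.

515.3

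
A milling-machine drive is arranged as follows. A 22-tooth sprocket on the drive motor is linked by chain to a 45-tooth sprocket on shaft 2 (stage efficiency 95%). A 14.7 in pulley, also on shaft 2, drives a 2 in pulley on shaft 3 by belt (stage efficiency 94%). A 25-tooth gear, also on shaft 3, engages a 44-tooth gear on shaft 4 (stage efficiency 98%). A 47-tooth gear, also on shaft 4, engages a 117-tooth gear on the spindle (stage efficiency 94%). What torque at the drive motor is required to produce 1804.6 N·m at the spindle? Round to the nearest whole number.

1799 N·m

Overall ratio R = 2.0455 × 0.13605 × 1.76 × 2.4894 = 1.2193; overall efficiency η = 0.95 × 0.94 × 0.98 × 0.94 = 0.8226.
Input torque = output torque / (R × η) = 1804.6 / (1.2193 × 0.8226) = 1799.2 N·m.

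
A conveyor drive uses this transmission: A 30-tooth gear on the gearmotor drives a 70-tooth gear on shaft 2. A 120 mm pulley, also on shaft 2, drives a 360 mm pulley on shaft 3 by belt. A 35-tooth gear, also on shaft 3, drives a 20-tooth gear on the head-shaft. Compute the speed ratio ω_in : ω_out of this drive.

4

Each stage contributes driven/driver: gear mesh 70/30 = 2.3333, belt 360/120 = 3, gear mesh 20/35 = 0.57143.
Overall: 2.3333 × 3 × 0.57143 = 4.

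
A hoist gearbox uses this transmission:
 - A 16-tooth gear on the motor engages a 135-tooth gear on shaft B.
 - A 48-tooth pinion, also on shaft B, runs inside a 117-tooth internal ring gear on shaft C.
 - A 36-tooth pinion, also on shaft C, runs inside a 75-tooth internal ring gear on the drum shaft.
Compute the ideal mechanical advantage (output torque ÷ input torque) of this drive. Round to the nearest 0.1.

Each stage contributes driven/driver: gear mesh 135/16 = 8.4375, internal gear 117/48 = 2.4375, internal gear 75/36 = 2.0833.
Overall: 8.4375 × 2.4375 × 2.0833 = 42.847.

42.8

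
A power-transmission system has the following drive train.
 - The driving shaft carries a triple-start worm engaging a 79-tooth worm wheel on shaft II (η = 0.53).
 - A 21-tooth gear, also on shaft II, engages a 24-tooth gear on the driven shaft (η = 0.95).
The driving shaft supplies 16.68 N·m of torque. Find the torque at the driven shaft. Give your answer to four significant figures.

Worm: ratio = 79/3 = 26.333; torque at shaft II = 16.68 × 26.333 × 0.53 = 232.8 N·m.
Gear mesh: ratio = 24/21 = 1.1429; torque at the driven shaft = 232.8 × 1.1429 × 0.95 = 252.75 N·m.

252.8 N·m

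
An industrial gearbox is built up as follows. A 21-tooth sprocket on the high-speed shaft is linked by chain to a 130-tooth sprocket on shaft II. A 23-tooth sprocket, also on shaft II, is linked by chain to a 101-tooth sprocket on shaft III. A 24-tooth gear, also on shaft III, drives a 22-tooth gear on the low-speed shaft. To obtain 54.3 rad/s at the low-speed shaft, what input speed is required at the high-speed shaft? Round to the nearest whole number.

1353 rad/s

Overall ratio R = 6.1905 × 4.3913 × 0.91667 = 24.919.
Required input speed = output speed × R = 54.3 × 24.919 = 1353.1 rad/s.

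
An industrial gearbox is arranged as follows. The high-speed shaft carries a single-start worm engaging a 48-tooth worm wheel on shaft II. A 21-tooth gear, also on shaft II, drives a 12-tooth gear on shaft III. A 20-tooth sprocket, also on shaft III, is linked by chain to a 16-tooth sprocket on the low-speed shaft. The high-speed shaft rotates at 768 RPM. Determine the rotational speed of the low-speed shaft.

Worm: ratio = 48/1 = 48, so shaft II turns at 768 / 48 = 16 RPM.
Gear mesh: ratio = 12/21 = 0.57143, so shaft III turns at 16 / 0.57143 = 28 RPM.
Chain: ratio = 16/20 = 0.8, so the low-speed shaft turns at 28 / 0.8 = 35 RPM.

35 RPM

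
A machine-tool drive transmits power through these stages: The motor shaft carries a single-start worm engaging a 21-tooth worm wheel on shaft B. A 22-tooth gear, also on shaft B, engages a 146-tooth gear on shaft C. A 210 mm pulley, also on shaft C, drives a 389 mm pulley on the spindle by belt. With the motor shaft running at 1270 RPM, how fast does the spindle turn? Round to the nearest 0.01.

4.92 RPM

Worm: ratio = 21/1 = 21, so shaft B turns at 1270 / 21 = 60.476 RPM.
Gear mesh: ratio = 146/22 = 6.6364, so shaft C turns at 60.476 / 6.6364 = 9.1129 RPM.
Belt: ratio = 389/210 = 1.8524, so the spindle turns at 9.1129 / 1.8524 = 4.9195 RPM.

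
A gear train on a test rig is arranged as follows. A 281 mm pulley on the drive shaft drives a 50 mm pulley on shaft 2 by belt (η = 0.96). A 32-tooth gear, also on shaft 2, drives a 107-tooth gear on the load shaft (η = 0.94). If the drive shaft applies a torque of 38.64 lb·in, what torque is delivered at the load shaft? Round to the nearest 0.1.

20.7 lb·in

Belt: ratio = 50/281 = 0.17794; torque at shaft 2 = 38.64 × 0.17794 × 0.96 = 6.6004 lb·in.
Gear mesh: ratio = 107/32 = 3.3438; torque at the load shaft = 6.6004 × 3.3438 × 0.94 = 20.746 lb·in.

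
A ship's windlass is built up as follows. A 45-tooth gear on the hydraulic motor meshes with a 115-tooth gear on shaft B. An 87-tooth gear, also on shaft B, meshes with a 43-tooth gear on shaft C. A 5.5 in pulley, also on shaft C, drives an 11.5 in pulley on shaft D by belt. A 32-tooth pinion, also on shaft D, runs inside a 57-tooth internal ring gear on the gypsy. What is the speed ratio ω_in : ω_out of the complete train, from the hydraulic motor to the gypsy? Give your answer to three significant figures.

4.70

Each stage contributes driven/driver: gear mesh 115/45 = 2.5556, gear mesh 43/87 = 0.49425, belt 11.5/5.5 = 2.0909, internal gear 57/32 = 1.7812.
Overall: 2.5556 × 0.49425 × 2.0909 × 1.7812 = 4.7043.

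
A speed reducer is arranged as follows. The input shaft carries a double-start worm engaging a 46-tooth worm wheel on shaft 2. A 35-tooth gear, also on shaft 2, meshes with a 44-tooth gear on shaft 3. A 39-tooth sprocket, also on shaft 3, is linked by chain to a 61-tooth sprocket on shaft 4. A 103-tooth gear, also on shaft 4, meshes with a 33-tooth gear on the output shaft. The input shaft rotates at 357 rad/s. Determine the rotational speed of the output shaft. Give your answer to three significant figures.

24.6 rad/s

worm 46/2 = 23 → 357/23 = 15.522 rad/s
gear mesh 44/35 = 1.2571 → 15.522/1.2571 = 12.347 rad/s
chain 61/39 = 1.5641 → 12.347/1.5641 = 7.8939 rad/s
gear mesh 33/103 = 0.32039 → 7.8939/0.32039 = 24.638 rad/s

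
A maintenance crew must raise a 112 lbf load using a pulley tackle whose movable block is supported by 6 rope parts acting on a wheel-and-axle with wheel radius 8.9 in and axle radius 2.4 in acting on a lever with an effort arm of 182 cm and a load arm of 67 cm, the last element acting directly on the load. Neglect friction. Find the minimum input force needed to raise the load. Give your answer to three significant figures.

1.85 lbf

Block-and-tackle MA = number of supporting rope parts = 6.
Wheel-and-axle MA = R/r = 8.9/2.4 = 3.7083.
Lever MA = effort arm / load arm = 182/67 = 2.7164.
Combined ideal MA = 6 × 3.7083 × 2.7164 = 60.44.
Effort = load / MA = 112 / 60.44 = 1.8531 lbf.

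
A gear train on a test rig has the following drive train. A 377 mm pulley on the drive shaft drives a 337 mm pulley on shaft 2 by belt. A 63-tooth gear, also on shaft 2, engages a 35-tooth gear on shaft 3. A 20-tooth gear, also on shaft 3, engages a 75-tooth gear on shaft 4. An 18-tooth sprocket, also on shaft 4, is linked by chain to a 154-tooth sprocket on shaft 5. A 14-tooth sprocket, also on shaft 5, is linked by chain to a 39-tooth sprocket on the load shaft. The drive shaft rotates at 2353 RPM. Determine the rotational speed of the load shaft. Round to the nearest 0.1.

the drive shaft → shaft 2 (belt, 337/377): 2353 ÷ 0.8939 = 2632.3 RPM
shaft 2 → shaft 3 (gear mesh, 35/63): 2632.3 ÷ 0.55556 = 4738.1 RPM
shaft 3 → shaft 4 (gear mesh, 75/20): 4738.1 ÷ 3.75 = 1263.5 RPM
shaft 4 → shaft 5 (chain, 154/18): 1263.5 ÷ 8.5556 = 147.68 RPM
shaft 5 → the load shaft (chain, 39/14): 147.68 ÷ 2.7857 = 53.014 RPM

53.0 RPM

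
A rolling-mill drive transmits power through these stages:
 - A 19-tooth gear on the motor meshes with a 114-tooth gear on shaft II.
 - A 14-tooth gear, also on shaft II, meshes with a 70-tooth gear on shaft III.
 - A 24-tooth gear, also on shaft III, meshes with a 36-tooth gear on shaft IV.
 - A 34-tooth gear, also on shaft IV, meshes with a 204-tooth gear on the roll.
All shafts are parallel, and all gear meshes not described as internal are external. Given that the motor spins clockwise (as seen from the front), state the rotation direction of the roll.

the motor → shaft II: external mesh, 1 reversal → CCW.
shaft II → shaft III: external mesh, 1 reversal → CW.
shaft III → shaft IV: external mesh, 1 reversal → CCW.
shaft IV → the roll: external mesh, 1 reversal → CW.
4 reversals in total — an even number — so the roll turns the same way as the motor.

clockwise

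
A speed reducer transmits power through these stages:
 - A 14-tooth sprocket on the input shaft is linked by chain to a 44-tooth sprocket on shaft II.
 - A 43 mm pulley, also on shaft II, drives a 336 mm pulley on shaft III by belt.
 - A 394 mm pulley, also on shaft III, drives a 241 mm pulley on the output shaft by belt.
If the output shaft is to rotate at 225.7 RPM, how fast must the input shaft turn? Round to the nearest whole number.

3390 RPM

Overall ratio R = 3.1429 × 7.814 × 0.61168 = 15.022.
Required input speed = output speed × R = 225.7 × 15.022 = 3390.4 RPM.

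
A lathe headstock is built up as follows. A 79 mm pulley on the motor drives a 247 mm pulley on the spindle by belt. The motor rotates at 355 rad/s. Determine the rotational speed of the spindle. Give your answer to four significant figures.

the motor → the spindle (belt, 247/79): 355 ÷ 3.1266 = 113.54 rad/s

113.5 rad/s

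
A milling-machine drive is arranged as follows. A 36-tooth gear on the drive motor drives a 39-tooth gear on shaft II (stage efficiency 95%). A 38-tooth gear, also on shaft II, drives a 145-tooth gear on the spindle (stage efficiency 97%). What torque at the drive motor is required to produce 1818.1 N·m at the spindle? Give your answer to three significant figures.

477 N·m

Overall ratio R = 1.0833 × 3.8158 = 4.1338; overall efficiency η = 0.95 × 0.97 = 0.9215.
Input torque = output torque / (R × η) = 1818.1 / (4.1338 × 0.9215) = 477.28 N·m.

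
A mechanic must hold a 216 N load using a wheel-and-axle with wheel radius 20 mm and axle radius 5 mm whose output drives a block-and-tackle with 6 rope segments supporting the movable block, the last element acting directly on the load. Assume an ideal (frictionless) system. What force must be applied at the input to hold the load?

Wheel-and-axle MA = R/r = 20/5 = 4.
Block-and-tackle MA = number of supporting rope parts = 6.
Combined ideal MA = 4 × 6 = 24.
Effort = load / MA = 216 / 24 = 9 N.

9 N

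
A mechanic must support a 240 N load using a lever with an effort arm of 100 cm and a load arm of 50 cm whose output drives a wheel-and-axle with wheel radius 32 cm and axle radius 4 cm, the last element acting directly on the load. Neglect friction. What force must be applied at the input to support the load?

15 N

Lever MA = effort arm / load arm = 100/50 = 2.
Wheel-and-axle MA = R/r = 32/4 = 8.
Combined ideal MA = 2 × 8 = 16.
Effort = load / MA = 240 / 16 = 15 N.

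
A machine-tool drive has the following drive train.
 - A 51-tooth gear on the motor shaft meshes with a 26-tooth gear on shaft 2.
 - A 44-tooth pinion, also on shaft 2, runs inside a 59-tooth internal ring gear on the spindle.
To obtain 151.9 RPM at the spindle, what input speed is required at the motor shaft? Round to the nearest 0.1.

Overall ratio R = 0.5098 × 1.3409 = 0.6836.
Required input speed = output speed × R = 151.9 × 0.6836 = 103.84 RPM.

103.8 RPM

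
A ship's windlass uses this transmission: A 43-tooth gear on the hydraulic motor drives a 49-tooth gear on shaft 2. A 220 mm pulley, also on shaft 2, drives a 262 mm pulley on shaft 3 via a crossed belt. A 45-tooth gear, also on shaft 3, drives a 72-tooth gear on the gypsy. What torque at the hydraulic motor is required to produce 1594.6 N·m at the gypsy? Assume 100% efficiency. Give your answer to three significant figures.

734 N·m

Overall ratio R = 1.1395 × 1.1909 × 1.6 = 2.1713.
Input torque = output torque / R = 1594.6 / 2.1713 = 734.39 N·m.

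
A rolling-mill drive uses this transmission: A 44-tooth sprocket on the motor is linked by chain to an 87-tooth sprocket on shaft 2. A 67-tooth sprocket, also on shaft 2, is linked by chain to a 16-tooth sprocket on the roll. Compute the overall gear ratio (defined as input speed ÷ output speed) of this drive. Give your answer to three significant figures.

Each stage contributes driven/driver: chain 87/44 = 1.9773, chain 16/67 = 0.23881.
Overall: 1.9773 × 0.23881 = 0.47218.

0.472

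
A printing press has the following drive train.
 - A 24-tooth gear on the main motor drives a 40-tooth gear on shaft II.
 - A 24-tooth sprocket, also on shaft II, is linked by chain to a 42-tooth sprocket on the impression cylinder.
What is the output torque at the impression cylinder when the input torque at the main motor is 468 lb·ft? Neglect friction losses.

gear mesh 40/24 = 1.6667 → τ = 468·1.6667 = 780 lb·ft
chain 42/24 = 1.75 → τ = 780·1.75 = 1365 lb·ft

1365 lb·ft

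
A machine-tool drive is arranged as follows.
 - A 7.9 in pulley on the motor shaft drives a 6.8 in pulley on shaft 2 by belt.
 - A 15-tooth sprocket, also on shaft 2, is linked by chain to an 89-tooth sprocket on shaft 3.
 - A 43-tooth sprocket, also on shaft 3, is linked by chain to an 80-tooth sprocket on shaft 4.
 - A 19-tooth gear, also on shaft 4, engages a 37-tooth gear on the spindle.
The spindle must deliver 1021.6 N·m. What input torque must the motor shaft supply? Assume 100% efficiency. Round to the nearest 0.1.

55.2 N·m

Overall ratio R = 0.86076 × 5.9333 × 1.8605 × 1.9474 = 18.503.
Input torque = output torque / R = 1021.6 / 18.503 = 55.212 N·m.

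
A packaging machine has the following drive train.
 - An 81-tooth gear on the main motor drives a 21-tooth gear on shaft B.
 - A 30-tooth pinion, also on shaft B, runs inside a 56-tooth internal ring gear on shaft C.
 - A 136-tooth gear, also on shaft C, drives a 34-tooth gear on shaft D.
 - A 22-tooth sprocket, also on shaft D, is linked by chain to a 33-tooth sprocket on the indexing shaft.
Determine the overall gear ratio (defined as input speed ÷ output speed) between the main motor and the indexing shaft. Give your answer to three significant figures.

0.181

Each stage contributes driven/driver: gear mesh 21/81 = 0.25926, internal gear 56/30 = 1.8667, gear mesh 34/136 = 0.25, chain 33/22 = 1.5.
Overall: 0.25926 × 1.8667 × 0.25 × 1.5 = 0.18148.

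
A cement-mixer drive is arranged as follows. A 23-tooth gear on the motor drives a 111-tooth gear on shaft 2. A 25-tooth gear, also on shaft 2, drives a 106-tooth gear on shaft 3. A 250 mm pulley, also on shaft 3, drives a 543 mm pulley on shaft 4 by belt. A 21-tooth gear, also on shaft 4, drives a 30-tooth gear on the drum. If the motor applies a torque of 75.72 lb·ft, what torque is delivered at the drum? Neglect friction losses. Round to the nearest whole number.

4808 lb·ft

Gear mesh: ratio = 111/23 = 4.8261; torque at shaft 2 = 75.72 × 4.8261 = 365.43 lb·ft.
Gear mesh: ratio = 106/25 = 4.24; torque at shaft 3 = 365.43 × 4.24 = 1549.4 lb·ft.
Belt: ratio = 543/250 = 2.172; torque at shaft 4 = 1549.4 × 2.172 = 3365.4 lb·ft.
Gear mesh: ratio = 30/21 = 1.4286; torque at the drum = 3365.4 × 1.4286 = 4807.7 lb·ft.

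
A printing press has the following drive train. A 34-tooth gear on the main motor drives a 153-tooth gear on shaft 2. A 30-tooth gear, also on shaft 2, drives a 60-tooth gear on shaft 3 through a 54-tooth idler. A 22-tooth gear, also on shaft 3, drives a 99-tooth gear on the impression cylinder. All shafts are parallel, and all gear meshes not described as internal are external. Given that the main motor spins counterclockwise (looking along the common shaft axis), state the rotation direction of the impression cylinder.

counterclockwise

the main motor → shaft 2: external mesh, 1 reversal → CW.
shaft 2 → shaft 3: driver → idler → driven is 2 external meshes, 2 reversals → CW.
shaft 3 → the impression cylinder: external mesh, 1 reversal → CCW.
4 reversals in total — an even number — so the impression cylinder turns the same way as the main motor.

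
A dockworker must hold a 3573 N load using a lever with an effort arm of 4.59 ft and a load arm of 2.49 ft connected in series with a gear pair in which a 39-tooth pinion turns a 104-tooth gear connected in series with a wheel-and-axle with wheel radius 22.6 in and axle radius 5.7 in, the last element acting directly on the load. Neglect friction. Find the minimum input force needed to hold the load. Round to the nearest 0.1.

183.3 N

Lever MA = effort arm / load arm = 4.59/2.49 = 1.8434.
Gear pair MA = 104/39 = 2.6667.
Wheel-and-axle MA = R/r = 22.6/5.7 = 3.9649.
Combined ideal MA = 1.8434 × 2.6667 × 3.9649 = 19.49.
Effort = load / MA = 3573 / 19.49 = 183.32 N.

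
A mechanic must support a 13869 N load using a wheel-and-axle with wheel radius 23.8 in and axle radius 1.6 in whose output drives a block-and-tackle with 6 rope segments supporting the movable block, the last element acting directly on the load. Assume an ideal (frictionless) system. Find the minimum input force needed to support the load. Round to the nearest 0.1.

155.4 N

Wheel-and-axle MA = R/r = 23.8/1.6 = 14.875.
Block-and-tackle MA = number of supporting rope parts = 6.
Combined ideal MA = 14.875 × 6 = 89.25.
Effort = load / MA = 13869 / 89.25 = 155.39 N.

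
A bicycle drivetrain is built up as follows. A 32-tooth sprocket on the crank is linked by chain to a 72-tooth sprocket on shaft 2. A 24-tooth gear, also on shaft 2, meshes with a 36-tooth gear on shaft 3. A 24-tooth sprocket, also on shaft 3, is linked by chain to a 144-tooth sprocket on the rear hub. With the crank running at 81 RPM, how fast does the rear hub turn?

Chain: ratio = 72/32 = 2.25, so shaft 2 turns at 81 / 2.25 = 36 RPM.
Gear mesh: ratio = 36/24 = 1.5, so shaft 3 turns at 36 / 1.5 = 24 RPM.
Chain: ratio = 144/24 = 6, so the rear hub turns at 24 / 6 = 4 RPM.

4 RPM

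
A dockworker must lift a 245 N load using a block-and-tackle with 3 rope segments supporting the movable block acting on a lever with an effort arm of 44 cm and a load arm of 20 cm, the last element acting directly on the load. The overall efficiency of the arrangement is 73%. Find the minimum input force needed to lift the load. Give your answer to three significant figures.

50.9 N

Block-and-tackle MA = number of supporting rope parts = 3.
Lever MA = effort arm / load arm = 44/20 = 2.2.
Combined ideal MA = 3 × 2.2 = 6.6.
Actual MA = 6.6 × 0.73 = 4.818.
Effort = load / actual MA = 245 / 4.818 = 50.851 N.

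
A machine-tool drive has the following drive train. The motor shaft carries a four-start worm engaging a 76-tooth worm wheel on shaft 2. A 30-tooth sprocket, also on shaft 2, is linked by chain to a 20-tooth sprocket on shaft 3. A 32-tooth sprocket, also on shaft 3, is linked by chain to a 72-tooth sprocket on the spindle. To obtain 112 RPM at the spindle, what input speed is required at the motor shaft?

Overall ratio R = 19 × 0.66667 × 2.25 = 28.5.
Required input speed = output speed × R = 112 × 28.5 = 3192 RPM.

3192 RPM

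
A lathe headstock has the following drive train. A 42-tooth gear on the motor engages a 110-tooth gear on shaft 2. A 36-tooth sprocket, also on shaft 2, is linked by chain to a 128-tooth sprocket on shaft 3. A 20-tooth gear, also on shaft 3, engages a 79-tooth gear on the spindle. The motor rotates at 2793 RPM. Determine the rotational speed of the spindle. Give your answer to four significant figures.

75.93 RPM

the motor → shaft 2 (gear mesh, 110/42): 2793 ÷ 2.619 = 1066.4 RPM
shaft 2 → shaft 3 (chain, 128/36): 1066.4 ÷ 3.5556 = 299.93 RPM
shaft 3 → the spindle (gear mesh, 79/20): 299.93 ÷ 3.95 = 75.932 RPM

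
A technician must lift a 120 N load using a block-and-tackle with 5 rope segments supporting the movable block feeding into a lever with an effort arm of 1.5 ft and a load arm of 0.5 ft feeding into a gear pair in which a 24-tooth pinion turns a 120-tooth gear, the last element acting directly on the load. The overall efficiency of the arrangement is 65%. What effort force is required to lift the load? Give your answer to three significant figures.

2.46 N

Block-and-tackle MA = number of supporting rope parts = 5.
Lever MA = effort arm / load arm = 1.5/0.5 = 3.
Gear pair MA = 120/24 = 5.
Combined ideal MA = 5 × 3 × 5 = 75.
Actual MA = 75 × 0.65 = 48.75.
Effort = load / actual MA = 120 / 48.75 = 2.4615 N.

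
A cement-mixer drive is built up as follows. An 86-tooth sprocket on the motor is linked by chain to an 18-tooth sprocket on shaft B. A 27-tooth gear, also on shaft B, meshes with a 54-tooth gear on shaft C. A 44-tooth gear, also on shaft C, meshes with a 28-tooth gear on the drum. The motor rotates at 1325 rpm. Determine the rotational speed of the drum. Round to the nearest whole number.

4974 rpm

Chain: ratio = 18/86 = 0.2093, so shaft B turns at 1325 / 0.2093 = 6330.6 rpm.
Gear mesh: ratio = 54/27 = 2, so shaft C turns at 6330.6 / 2 = 3165.3 rpm.
Gear mesh: ratio = 28/44 = 0.63636, so the drum turns at 3165.3 / 0.63636 = 4974 rpm.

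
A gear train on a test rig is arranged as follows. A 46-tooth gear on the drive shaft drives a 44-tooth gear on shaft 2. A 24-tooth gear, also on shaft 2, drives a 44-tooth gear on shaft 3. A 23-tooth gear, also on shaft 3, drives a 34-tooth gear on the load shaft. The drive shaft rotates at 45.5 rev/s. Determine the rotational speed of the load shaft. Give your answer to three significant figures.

the drive shaft → shaft 2 (gear mesh, 44/46): 45.5 ÷ 0.95652 = 47.568 rev/s
shaft 2 → shaft 3 (gear mesh, 44/24): 47.568 ÷ 1.8333 = 25.946 rev/s
shaft 3 → the load shaft (gear mesh, 34/23): 25.946 ÷ 1.4783 = 17.552 rev/s

17.6 rev/s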